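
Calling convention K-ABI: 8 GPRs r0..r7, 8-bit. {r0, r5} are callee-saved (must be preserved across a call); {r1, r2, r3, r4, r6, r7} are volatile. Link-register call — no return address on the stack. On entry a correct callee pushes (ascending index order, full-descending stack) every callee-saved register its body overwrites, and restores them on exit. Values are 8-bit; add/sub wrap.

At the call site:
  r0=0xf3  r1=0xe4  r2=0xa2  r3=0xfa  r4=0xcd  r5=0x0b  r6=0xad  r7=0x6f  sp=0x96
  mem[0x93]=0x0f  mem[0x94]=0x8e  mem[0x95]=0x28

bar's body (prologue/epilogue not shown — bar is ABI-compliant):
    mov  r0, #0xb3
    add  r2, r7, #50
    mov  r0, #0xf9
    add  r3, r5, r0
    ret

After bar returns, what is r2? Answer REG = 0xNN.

prologue: push r0 -> mem[0x95]=0xf3, sp=0x95
body[0] mov  r0, #0xb3 -> r0=0xb3
body[1] add  r2, r7, #50 -> r2=0xa1
body[2] mov  r0, #0xf9 -> r0=0xf9
body[3] add  r3, r5, r0 -> r3=0x04
epilogue: pop r0=0xf3, sp=0x96
r2 is caller-saved -> body value

REG = 0xa1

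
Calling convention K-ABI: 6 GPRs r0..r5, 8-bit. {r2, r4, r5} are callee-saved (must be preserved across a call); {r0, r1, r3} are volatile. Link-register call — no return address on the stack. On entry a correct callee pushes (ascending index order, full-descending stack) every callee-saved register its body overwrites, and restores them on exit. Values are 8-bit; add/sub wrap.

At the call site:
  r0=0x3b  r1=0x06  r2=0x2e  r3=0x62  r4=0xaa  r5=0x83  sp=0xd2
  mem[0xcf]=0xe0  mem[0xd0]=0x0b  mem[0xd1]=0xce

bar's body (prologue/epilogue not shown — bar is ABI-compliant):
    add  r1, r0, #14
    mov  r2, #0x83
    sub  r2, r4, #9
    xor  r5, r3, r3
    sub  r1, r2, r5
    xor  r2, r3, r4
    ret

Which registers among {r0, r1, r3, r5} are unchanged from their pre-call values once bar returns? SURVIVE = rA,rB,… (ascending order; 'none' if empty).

SURVIVE = r0,r3,r5

prologue: push r2 -> mem[0xd1]=0x2e, sp=0xd1
prologue: push r5 -> mem[0xd0]=0x83, sp=0xd0
body[0] add  r1, r0, #14 -> r1=0x49
body[1] mov  r2, #0x83 -> r2=0x83
body[2] sub  r2, r4, #9 -> r2=0xa1
body[3] xor  r5, r3, r3 -> r5=0x00
body[4] sub  r1, r2, r5 -> r1=0xa1
body[5] xor  r2, r3, r4 -> r2=0xc8
epilogue: pop r5=0x83, sp=0xd1
epilogue: pop r2=0x2e, sp=0xd2
r0: caller-saved, written=False
r1: caller-saved, written=True
r3: caller-saved, written=False
r5: callee-saved, written=True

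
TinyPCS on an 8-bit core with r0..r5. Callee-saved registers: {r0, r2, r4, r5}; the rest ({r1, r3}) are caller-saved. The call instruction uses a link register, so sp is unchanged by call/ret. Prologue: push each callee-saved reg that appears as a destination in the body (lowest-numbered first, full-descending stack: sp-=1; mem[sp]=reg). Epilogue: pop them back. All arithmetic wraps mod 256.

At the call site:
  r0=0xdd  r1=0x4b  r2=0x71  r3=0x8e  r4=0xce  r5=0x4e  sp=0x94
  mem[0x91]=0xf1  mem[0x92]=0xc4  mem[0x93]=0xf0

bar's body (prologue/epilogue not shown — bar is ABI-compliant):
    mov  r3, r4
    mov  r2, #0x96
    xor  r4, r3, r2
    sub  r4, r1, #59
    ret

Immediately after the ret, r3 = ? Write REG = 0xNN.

prologue: push r2 -> mem[0x93]=0x71, sp=0x93
prologue: push r4 -> mem[0x92]=0xce, sp=0x92
body[0] mov  r3, r4 -> r3=0xce
body[1] mov  r2, #0x96 -> r2=0x96
body[2] xor  r4, r3, r2 -> r4=0x58
body[3] sub  r4, r1, #59 -> r4=0x10
epilogue: pop r4=0xce, sp=0x93
epilogue: pop r2=0x71, sp=0x94
r3 is caller-saved -> body value

REG = 0xce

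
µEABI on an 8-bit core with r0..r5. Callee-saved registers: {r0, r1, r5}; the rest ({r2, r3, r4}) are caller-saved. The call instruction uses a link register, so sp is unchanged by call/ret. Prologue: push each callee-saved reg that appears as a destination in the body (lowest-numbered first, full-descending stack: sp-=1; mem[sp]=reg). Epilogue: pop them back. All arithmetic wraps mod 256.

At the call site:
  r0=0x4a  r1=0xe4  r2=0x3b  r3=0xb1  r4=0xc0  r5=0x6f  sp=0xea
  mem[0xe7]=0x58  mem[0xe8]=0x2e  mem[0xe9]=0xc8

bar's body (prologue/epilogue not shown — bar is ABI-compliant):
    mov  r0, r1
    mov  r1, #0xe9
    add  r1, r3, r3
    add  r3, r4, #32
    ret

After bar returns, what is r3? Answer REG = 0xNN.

REG = 0xe0

prologue: push r0 -> mem[0xe9]=0x4a, sp=0xe9
prologue: push r1 -> mem[0xe8]=0xe4, sp=0xe8
body[0] mov  r0, r1 -> r0=0xe4
body[1] mov  r1, #0xe9 -> r1=0xe9
body[2] add  r1, r3, r3 -> r1=0x62
body[3] add  r3, r4, #32 -> r3=0xe0
epilogue: pop r1=0xe4, sp=0xe9
epilogue: pop r0=0x4a, sp=0xea
r3 is caller-saved -> body value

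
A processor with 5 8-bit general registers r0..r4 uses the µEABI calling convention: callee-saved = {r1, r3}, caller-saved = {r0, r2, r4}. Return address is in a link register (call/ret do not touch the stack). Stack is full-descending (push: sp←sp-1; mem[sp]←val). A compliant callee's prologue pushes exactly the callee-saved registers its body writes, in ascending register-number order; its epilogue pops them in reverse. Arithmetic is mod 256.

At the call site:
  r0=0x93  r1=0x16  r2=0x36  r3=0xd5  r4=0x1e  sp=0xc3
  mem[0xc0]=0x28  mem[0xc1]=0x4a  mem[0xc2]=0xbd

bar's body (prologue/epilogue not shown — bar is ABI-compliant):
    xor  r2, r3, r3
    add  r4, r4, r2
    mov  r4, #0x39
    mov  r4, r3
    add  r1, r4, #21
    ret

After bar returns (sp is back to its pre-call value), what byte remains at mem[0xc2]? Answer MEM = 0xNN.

MEM = 0x16

prologue: push r1 -> mem[0xc2]=0x16, sp=0xc2
body[0] xor  r2, r3, r3 -> r2=0x00
body[1] add  r4, r4, r2 -> r4=0x1e
body[2] mov  r4, #0x39 -> r4=0x39
body[3] mov  r4, r3 -> r4=0xd5
body[4] add  r1, r4, #21 -> r1=0xea
epilogue: pop r1=0x16, sp=0xc3
prologue pushed ['r1'] at ['0xc2']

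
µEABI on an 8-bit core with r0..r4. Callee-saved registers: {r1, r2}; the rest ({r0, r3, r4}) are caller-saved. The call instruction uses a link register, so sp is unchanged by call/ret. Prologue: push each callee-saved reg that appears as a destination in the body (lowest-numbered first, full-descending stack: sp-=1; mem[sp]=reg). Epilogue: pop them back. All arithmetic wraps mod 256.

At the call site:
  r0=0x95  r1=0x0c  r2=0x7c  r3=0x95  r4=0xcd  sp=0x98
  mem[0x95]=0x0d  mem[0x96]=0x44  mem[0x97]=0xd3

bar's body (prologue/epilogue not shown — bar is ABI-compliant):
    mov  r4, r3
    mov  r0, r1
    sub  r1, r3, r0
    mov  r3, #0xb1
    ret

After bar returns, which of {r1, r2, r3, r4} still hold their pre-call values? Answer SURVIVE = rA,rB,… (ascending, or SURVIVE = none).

prologue: push r1 -> mem[0x97]=0x0c, sp=0x97
body[0] mov  r4, r3 -> r4=0x95
body[1] mov  r0, r1 -> r0=0x0c
body[2] sub  r1, r3, r0 -> r1=0x89
body[3] mov  r3, #0xb1 -> r3=0xb1
epilogue: pop r1=0x0c, sp=0x98
r1: callee-saved, written=True
r2: callee-saved, written=False
r3: caller-saved, written=True
r4: caller-saved, written=True

SURVIVE = r1,r2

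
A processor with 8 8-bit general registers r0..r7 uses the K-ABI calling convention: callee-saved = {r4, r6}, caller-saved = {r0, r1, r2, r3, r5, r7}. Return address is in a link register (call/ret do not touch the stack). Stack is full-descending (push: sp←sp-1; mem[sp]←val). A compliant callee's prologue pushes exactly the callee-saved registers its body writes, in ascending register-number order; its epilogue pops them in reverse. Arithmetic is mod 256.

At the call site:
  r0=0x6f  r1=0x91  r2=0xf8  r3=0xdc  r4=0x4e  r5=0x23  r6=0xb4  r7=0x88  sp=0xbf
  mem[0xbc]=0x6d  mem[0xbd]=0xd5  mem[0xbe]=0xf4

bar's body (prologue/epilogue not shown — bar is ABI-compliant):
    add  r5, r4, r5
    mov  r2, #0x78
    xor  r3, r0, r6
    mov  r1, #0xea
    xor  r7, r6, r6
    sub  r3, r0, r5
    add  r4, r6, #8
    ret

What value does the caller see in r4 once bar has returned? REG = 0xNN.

prologue: push r4 → mem[0xbe]=0x4e, sp=0xbe
body[0] add  r5, r4, r5 → r5=0x71
body[1] mov  r2, #0x78 → r2=0x78
body[2] xor  r3, r0, r6 → r3=0xdb
body[3] mov  r1, #0xea → r1=0xea
body[4] xor  r7, r6, r6 → r7=0x00
body[5] sub  r3, r0, r5 → r3=0xfe
body[6] add  r4, r6, #8 → r4=0xbc
epilogue: pop r4=0x4e, sp=0xbf
r4 is callee-saved → restored

REG = 0x4e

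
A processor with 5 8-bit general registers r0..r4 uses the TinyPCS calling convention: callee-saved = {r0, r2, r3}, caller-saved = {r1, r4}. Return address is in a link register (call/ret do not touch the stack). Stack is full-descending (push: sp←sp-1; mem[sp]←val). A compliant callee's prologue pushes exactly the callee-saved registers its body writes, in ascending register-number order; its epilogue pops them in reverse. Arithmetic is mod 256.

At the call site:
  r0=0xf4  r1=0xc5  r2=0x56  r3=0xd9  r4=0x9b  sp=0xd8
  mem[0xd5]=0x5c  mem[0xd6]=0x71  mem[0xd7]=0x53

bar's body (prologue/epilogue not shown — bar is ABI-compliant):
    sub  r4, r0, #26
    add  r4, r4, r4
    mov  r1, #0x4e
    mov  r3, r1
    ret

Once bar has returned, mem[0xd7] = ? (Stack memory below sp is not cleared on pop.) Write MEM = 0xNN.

prologue: push r3 -> mem[0xd7]=0xd9, sp=0xd7
body[0] sub  r4, r0, #26 -> r4=0xda
body[1] add  r4, r4, r4 -> r4=0xb4
body[2] mov  r1, #0x4e -> r1=0x4e
body[3] mov  r3, r1 -> r3=0x4e
epilogue: pop r3=0xd9, sp=0xd8
prologue pushed ['r3'] at ['0xd7']

MEM = 0xd9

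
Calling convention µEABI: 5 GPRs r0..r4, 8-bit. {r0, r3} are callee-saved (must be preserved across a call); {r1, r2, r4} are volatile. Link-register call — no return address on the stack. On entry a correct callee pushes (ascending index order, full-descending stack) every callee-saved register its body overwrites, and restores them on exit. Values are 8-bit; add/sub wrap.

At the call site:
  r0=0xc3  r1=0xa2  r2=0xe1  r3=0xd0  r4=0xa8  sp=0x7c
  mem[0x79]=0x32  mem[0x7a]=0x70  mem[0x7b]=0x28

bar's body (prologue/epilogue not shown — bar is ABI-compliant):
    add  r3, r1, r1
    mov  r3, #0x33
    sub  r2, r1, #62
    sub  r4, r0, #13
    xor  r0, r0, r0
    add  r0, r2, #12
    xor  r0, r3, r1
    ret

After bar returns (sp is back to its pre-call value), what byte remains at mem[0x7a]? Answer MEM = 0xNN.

prologue: push r0 -> mem[0x7b]=0xc3, sp=0x7b
prologue: push r3 -> mem[0x7a]=0xd0, sp=0x7a
body[0] add  r3, r1, r1 -> r3=0x44
body[1] mov  r3, #0x33 -> r3=0x33
body[2] sub  r2, r1, #62 -> r2=0x64
body[3] sub  r4, r0, #13 -> r4=0xb6
body[4] xor  r0, r0, r0 -> r0=0x00
body[5] add  r0, r2, #12 -> r0=0x70
body[6] xor  r0, r3, r1 -> r0=0x91
epilogue: pop r3=0xd0, sp=0x7b
epilogue: pop r0=0xc3, sp=0x7c
prologue pushed ['r0', 'r3'] at ['0x7b', '0x7a']

MEM = 0xd0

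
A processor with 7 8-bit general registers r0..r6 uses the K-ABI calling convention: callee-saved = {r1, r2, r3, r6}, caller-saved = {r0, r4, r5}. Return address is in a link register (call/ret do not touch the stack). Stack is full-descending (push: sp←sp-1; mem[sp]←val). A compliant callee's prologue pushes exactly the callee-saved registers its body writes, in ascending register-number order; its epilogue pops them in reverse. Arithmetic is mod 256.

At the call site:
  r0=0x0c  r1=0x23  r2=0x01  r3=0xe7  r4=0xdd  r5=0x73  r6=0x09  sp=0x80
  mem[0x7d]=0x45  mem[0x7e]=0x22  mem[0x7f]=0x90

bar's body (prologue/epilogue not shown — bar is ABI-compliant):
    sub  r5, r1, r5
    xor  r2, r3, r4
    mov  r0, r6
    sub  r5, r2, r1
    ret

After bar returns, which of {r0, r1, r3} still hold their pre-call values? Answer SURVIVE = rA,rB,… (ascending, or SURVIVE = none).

prologue: push r2 -> mem[0x7f]=0x01, sp=0x7f
body[0] sub  r5, r1, r5 -> r5=0xb0
body[1] xor  r2, r3, r4 -> r2=0x3a
body[2] mov  r0, r6 -> r0=0x09
body[3] sub  r5, r2, r1 -> r5=0x17
epilogue: pop r2=0x01, sp=0x80
r0: caller-saved, written=True
r1: callee-saved, written=False
r3: callee-saved, written=False

SURVIVE = r1,r3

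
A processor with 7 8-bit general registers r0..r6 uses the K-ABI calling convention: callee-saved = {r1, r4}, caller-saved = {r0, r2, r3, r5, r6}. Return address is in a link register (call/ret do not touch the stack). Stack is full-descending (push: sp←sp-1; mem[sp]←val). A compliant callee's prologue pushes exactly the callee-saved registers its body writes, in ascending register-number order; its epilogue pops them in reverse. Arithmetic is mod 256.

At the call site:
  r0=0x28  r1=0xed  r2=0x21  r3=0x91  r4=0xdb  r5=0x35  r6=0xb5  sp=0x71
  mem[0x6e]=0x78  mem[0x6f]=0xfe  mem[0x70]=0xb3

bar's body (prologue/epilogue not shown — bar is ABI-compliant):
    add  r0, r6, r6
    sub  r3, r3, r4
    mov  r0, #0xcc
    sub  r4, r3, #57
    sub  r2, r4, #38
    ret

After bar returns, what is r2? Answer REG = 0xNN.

prologue: push r4 → mem[0x70]=0xdb, sp=0x70
body[0] add  r0, r6, r6 → r0=0x6a
body[1] sub  r3, r3, r4 → r3=0xb6
body[2] mov  r0, #0xcc → r0=0xcc
body[3] sub  r4, r3, #57 → r4=0x7d
body[4] sub  r2, r4, #38 → r2=0x57
epilogue: pop r4=0xdb, sp=0x71
r2 is caller-saved → body value

REG = 0x57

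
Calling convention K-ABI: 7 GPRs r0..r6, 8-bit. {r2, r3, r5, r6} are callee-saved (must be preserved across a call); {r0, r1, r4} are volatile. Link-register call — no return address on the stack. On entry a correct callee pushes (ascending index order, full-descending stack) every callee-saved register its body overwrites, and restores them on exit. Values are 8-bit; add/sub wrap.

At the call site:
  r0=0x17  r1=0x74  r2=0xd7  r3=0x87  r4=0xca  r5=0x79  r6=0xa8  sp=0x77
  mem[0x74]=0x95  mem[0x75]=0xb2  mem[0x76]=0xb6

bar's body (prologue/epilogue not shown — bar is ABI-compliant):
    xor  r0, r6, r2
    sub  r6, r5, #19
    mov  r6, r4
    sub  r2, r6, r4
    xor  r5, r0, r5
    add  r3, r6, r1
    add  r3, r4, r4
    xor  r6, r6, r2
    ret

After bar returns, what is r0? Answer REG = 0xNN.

prologue: push r2 → mem[0x76]=0xd7, sp=0x76
prologue: push r3 → mem[0x75]=0x87, sp=0x75
prologue: push r5 → mem[0x74]=0x79, sp=0x74
prologue: push r6 → mem[0x73]=0xa8, sp=0x73
body[0] xor  r0, r6, r2 → r0=0x7f
body[1] sub  r6, r5, #19 → r6=0x66
body[2] mov  r6, r4 → r6=0xca
body[3] sub  r2, r6, r4 → r2=0x00
body[4] xor  r5, r0, r5 → r5=0x06
body[5] add  r3, r6, r1 → r3=0x3e
body[6] add  r3, r4, r4 → r3=0x94
body[7] xor  r6, r6, r2 → r6=0xca
epilogue: pop r6=0xa8, sp=0x74
epilogue: pop r5=0x79, sp=0x75
epilogue: pop r3=0x87, sp=0x76
epilogue: pop r2=0xd7, sp=0x77
r0 is caller-saved → body value

REG = 0x7f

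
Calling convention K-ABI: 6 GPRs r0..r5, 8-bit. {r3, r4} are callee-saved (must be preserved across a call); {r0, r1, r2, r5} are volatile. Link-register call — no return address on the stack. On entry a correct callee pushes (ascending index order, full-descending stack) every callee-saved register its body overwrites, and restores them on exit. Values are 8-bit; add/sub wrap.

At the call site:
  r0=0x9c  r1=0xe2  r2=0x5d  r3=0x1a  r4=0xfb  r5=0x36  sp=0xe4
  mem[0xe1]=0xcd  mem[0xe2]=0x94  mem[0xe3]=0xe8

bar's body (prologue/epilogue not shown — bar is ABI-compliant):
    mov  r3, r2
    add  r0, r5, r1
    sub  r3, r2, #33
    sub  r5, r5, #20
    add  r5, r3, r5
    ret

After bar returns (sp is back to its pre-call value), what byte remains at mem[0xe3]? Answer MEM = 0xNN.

prologue: push r3 → mem[0xe3]=0x1a, sp=0xe3
body[0] mov  r3, r2 → r3=0x5d
body[1] add  r0, r5, r1 → r0=0x18
body[2] sub  r3, r2, #33 → r3=0x3c
body[3] sub  r5, r5, #20 → r5=0x22
body[4] add  r5, r3, r5 → r5=0x5e
epilogue: pop r3=0x1a, sp=0xe4
prologue pushed ['r3'] at ['0xe3']

MEM = 0x1a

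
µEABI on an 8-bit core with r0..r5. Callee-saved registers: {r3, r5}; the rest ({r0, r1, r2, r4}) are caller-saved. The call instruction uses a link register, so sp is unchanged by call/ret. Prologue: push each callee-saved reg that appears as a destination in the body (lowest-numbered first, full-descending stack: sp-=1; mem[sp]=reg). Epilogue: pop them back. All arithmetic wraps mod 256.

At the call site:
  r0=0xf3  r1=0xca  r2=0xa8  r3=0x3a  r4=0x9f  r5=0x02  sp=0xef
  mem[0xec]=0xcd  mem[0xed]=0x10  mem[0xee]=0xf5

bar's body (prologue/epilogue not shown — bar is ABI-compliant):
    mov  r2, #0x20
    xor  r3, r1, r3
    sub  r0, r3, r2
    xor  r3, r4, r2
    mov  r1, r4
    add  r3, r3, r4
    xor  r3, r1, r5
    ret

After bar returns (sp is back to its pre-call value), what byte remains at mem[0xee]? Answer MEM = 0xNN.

MEM = 0x3a

prologue: push r3 -> mem[0xee]=0x3a, sp=0xee
body[0] mov  r2, #0x20 -> r2=0x20
body[1] xor  r3, r1, r3 -> r3=0xf0
body[2] sub  r0, r3, r2 -> r0=0xd0
body[3] xor  r3, r4, r2 -> r3=0xbf
body[4] mov  r1, r4 -> r1=0x9f
body[5] add  r3, r3, r4 -> r3=0x5e
body[6] xor  r3, r1, r5 -> r3=0x9d
epilogue: pop r3=0x3a, sp=0xef
prologue pushed ['r3'] at ['0xee']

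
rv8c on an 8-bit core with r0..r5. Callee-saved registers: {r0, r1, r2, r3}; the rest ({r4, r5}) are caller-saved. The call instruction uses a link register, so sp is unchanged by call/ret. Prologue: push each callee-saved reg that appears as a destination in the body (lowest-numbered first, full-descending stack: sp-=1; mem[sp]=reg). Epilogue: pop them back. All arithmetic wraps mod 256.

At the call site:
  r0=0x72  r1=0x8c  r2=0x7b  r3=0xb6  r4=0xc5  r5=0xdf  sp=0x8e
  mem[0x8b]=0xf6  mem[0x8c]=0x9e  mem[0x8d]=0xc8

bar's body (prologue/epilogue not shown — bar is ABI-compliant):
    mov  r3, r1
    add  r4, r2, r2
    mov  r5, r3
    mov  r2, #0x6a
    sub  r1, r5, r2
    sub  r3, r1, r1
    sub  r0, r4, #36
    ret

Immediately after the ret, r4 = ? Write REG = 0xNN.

REG = 0xf6

prologue: push r0 → mem[0x8d]=0x72, sp=0x8d
prologue: push r1 → mem[0x8c]=0x8c, sp=0x8c
prologue: push r2 → mem[0x8b]=0x7b, sp=0x8b
prologue: push r3 → mem[0x8a]=0xb6, sp=0x8a
body[0] mov  r3, r1 → r3=0x8c
body[1] add  r4, r2, r2 → r4=0xf6
body[2] mov  r5, r3 → r5=0x8c
body[3] mov  r2, #0x6a → r2=0x6a
body[4] sub  r1, r5, r2 → r1=0x22
body[5] sub  r3, r1, r1 → r3=0x00
body[6] sub  r0, r4, #36 → r0=0xd2
epilogue: pop r3=0xb6, sp=0x8b
epilogue: pop r2=0x7b, sp=0x8c
epilogue: pop r1=0x8c, sp=0x8d
epilogue: pop r0=0x72, sp=0x8e
r4 is caller-saved → body value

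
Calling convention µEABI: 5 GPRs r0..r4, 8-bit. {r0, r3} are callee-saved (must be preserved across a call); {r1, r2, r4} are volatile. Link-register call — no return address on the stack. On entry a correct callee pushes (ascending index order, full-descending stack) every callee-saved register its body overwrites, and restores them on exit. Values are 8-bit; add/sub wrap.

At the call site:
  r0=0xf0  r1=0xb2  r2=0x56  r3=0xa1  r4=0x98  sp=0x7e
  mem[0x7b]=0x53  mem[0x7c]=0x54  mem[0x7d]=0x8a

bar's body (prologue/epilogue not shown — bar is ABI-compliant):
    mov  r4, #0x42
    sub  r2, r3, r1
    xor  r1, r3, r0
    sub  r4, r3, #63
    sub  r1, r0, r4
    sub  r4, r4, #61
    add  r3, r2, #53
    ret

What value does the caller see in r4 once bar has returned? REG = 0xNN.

prologue: push r3 → mem[0x7d]=0xa1, sp=0x7d
body[0] mov  r4, #0x42 → r4=0x42
body[1] sub  r2, r3, r1 → r2=0xef
body[2] xor  r1, r3, r0 → r1=0x51
body[3] sub  r4, r3, #63 → r4=0x62
body[4] sub  r1, r0, r4 → r1=0x8e
body[5] sub  r4, r4, #61 → r4=0x25
body[6] add  r3, r2, #53 → r3=0x24
epilogue: pop r3=0xa1, sp=0x7e
r4 is caller-saved → body value

REG = 0x25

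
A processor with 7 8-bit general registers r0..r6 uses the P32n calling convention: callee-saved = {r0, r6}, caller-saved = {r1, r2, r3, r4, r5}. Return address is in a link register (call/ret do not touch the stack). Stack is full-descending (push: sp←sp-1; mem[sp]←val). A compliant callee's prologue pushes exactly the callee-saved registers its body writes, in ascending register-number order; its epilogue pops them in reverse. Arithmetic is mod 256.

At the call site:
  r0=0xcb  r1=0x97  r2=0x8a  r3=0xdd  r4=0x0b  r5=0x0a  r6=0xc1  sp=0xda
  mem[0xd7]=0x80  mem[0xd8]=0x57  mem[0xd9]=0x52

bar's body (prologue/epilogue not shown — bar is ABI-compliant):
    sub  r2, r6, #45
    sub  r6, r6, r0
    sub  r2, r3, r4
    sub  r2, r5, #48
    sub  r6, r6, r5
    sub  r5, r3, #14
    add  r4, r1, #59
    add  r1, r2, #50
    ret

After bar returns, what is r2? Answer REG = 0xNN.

prologue: push r6 → mem[0xd9]=0xc1, sp=0xd9
body[0] sub  r2, r6, #45 → r2=0x94
body[1] sub  r6, r6, r0 → r6=0xf6
body[2] sub  r2, r3, r4 → r2=0xd2
body[3] sub  r2, r5, #48 → r2=0xda
body[4] sub  r6, r6, r5 → r6=0xec
body[5] sub  r5, r3, #14 → r5=0xcf
body[6] add  r4, r1, #59 → r4=0xd2
body[7] add  r1, r2, #50 → r1=0x0c
epilogue: pop r6=0xc1, sp=0xda
r2 is caller-saved → body value

REG = 0xda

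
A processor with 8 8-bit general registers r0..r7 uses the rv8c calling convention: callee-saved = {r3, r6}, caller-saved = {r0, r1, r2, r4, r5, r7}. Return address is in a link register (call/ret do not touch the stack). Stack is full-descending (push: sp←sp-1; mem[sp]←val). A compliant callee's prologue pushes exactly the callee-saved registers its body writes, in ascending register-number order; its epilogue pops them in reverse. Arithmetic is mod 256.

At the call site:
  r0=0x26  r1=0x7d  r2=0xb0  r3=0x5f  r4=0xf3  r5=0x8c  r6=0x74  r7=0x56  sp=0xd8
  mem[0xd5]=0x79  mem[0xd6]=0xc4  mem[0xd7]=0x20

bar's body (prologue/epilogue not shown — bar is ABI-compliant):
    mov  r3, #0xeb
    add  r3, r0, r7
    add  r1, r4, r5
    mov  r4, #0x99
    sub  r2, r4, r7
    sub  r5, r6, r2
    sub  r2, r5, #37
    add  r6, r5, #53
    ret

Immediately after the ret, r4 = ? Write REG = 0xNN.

prologue: push r3 -> mem[0xd7]=0x5f, sp=0xd7
prologue: push r6 -> mem[0xd6]=0x74, sp=0xd6
body[0] mov  r3, #0xeb -> r3=0xeb
body[1] add  r3, r0, r7 -> r3=0x7c
body[2] add  r1, r4, r5 -> r1=0x7f
body[3] mov  r4, #0x99 -> r4=0x99
body[4] sub  r2, r4, r7 -> r2=0x43
body[5] sub  r5, r6, r2 -> r5=0x31
body[6] sub  r2, r5, #37 -> r2=0x0c
body[7] add  r6, r5, #53 -> r6=0x66
epilogue: pop r6=0x74, sp=0xd7
epilogue: pop r3=0x5f, sp=0xd8
r4 is caller-saved -> body value

REG = 0x99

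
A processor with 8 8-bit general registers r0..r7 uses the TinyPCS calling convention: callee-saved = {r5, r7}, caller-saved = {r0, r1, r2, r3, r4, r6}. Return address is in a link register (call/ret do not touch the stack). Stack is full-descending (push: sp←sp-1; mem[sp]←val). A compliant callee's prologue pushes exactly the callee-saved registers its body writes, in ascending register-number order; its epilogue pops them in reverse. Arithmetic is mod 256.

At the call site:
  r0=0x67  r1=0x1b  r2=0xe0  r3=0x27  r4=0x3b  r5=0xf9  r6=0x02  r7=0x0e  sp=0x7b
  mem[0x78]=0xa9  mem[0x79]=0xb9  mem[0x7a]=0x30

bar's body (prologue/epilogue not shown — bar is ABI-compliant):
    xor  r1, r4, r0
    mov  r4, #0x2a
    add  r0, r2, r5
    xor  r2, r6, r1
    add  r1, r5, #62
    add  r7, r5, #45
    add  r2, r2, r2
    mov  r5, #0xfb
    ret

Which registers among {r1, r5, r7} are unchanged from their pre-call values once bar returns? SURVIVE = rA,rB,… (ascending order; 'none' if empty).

prologue: push r5 → mem[0x7a]=0xf9, sp=0x7a
prologue: push r7 → mem[0x79]=0x0e, sp=0x79
body[0] xor  r1, r4, r0 → r1=0x5c
body[1] mov  r4, #0x2a → r4=0x2a
body[2] add  r0, r2, r5 → r0=0xd9
body[3] xor  r2, r6, r1 → r2=0x5e
body[4] add  r1, r5, #62 → r1=0x37
body[5] add  r7, r5, #45 → r7=0x26
body[6] add  r2, r2, r2 → r2=0xbc
body[7] mov  r5, #0xfb → r5=0xfb
epilogue: pop r7=0x0e, sp=0x7a
epilogue: pop r5=0xf9, sp=0x7b
r1: caller-saved, written=True
r5: callee-saved, written=True
r7: callee-saved, written=True

SURVIVE = r5,r7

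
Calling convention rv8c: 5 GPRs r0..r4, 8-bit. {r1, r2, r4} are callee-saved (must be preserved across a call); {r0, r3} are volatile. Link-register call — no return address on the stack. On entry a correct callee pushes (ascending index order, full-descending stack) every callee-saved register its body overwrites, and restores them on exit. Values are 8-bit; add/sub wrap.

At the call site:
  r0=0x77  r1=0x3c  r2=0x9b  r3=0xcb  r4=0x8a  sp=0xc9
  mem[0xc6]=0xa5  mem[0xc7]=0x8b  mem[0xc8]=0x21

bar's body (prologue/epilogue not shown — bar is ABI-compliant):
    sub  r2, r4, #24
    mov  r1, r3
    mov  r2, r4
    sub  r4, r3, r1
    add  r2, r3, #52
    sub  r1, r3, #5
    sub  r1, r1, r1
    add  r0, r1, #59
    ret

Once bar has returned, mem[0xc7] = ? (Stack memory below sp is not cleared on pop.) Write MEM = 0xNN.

MEM = 0x9b

prologue: push r1 → mem[0xc8]=0x3c, sp=0xc8
prologue: push r2 → mem[0xc7]=0x9b, sp=0xc7
prologue: push r4 → mem[0xc6]=0x8a, sp=0xc6
body[0] sub  r2, r4, #24 → r2=0x72
body[1] mov  r1, r3 → r1=0xcb
body[2] mov  r2, r4 → r2=0x8a
body[3] sub  r4, r3, r1 → r4=0x00
body[4] add  r2, r3, #52 → r2=0xff
body[5] sub  r1, r3, #5 → r1=0xc6
body[6] sub  r1, r1, r1 → r1=0x00
body[7] add  r0, r1, #59 → r0=0x3b
epilogue: pop r4=0x8a, sp=0xc7
epilogue: pop r2=0x9b, sp=0xc8
epilogue: pop r1=0x3c, sp=0xc9
prologue pushed ['r1', 'r2', 'r4'] at ['0xc8', '0xc7', '0xc6']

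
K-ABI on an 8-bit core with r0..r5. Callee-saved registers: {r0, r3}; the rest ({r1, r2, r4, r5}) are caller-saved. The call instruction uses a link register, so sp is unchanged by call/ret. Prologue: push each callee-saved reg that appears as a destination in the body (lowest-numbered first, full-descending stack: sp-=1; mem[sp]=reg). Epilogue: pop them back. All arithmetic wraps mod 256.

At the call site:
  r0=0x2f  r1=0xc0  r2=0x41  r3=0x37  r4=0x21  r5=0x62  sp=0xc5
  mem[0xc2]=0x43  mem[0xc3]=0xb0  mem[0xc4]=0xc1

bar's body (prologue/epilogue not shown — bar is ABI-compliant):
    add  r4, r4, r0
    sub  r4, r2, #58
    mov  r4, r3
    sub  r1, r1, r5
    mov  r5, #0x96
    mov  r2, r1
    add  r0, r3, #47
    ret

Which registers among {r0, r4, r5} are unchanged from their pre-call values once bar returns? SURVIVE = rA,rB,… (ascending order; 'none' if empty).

prologue: push r0 → mem[0xc4]=0x2f, sp=0xc4
body[0] add  r4, r4, r0 → r4=0x50
body[1] sub  r4, r2, #58 → r4=0x07
body[2] mov  r4, r3 → r4=0x37
body[3] sub  r1, r1, r5 → r1=0x5e
body[4] mov  r5, #0x96 → r5=0x96
body[5] mov  r2, r1 → r2=0x5e
body[6] add  r0, r3, #47 → r0=0x66
epilogue: pop r0=0x2f, sp=0xc5
r0: callee-saved, written=True
r4: caller-saved, written=True
r5: caller-saved, written=True

SURVIVE = r0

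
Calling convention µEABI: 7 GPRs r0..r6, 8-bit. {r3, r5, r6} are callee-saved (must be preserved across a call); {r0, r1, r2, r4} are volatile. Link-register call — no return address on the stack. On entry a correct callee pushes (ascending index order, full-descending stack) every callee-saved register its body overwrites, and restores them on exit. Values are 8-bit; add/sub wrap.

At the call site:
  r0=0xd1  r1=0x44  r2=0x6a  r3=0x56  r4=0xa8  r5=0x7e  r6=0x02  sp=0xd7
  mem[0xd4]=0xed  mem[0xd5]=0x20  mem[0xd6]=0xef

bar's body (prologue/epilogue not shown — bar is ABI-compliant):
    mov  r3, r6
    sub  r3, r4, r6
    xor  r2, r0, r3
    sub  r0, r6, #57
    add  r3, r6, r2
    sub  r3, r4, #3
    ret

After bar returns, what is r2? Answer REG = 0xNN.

prologue: push r3 -> mem[0xd6]=0x56, sp=0xd6
body[0] mov  r3, r6 -> r3=0x02
body[1] sub  r3, r4, r6 -> r3=0xa6
body[2] xor  r2, r0, r3 -> r2=0x77
body[3] sub  r0, r6, #57 -> r0=0xc9
body[4] add  r3, r6, r2 -> r3=0x79
body[5] sub  r3, r4, #3 -> r3=0xa5
epilogue: pop r3=0x56, sp=0xd7
r2 is caller-saved -> body value

REG = 0x77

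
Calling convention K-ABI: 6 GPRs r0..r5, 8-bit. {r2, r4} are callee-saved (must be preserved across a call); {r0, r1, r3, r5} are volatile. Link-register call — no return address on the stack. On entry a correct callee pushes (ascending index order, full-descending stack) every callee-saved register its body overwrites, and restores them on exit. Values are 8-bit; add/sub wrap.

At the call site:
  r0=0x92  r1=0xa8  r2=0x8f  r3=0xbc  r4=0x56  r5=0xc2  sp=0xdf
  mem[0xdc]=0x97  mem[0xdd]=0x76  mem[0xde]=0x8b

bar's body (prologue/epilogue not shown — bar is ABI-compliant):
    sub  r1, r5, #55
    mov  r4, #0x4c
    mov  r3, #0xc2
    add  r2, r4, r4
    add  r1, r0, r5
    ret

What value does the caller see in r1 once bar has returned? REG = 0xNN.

REG = 0x54

prologue: push r2 -> mem[0xde]=0x8f, sp=0xde
prologue: push r4 -> mem[0xdd]=0x56, sp=0xdd
body[0] sub  r1, r5, #55 -> r1=0x8b
body[1] mov  r4, #0x4c -> r4=0x4c
body[2] mov  r3, #0xc2 -> r3=0xc2
body[3] add  r2, r4, r4 -> r2=0x98
body[4] add  r1, r0, r5 -> r1=0x54
epilogue: pop r4=0x56, sp=0xde
epilogue: pop r2=0x8f, sp=0xdf
r1 is caller-saved -> body value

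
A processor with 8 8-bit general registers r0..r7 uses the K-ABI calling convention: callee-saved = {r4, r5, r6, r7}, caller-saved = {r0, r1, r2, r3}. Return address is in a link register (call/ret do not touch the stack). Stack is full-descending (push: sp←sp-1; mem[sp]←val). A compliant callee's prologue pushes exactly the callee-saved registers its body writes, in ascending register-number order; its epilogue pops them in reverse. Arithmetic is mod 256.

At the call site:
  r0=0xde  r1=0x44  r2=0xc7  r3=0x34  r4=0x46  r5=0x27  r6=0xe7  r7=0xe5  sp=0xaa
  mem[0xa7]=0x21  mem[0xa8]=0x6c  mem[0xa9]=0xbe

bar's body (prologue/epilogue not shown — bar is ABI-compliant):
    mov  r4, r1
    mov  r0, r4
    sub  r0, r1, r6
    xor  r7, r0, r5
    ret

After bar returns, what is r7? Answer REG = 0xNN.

prologue: push r4 -> mem[0xa9]=0x46, sp=0xa9
prologue: push r7 -> mem[0xa8]=0xe5, sp=0xa8
body[0] mov  r4, r1 -> r4=0x44
body[1] mov  r0, r4 -> r0=0x44
body[2] sub  r0, r1, r6 -> r0=0x5d
body[3] xor  r7, r0, r5 -> r7=0x7a
epilogue: pop r7=0xe5, sp=0xa9
epilogue: pop r4=0x46, sp=0xaa
r7 is callee-saved -> restored

REG = 0xe5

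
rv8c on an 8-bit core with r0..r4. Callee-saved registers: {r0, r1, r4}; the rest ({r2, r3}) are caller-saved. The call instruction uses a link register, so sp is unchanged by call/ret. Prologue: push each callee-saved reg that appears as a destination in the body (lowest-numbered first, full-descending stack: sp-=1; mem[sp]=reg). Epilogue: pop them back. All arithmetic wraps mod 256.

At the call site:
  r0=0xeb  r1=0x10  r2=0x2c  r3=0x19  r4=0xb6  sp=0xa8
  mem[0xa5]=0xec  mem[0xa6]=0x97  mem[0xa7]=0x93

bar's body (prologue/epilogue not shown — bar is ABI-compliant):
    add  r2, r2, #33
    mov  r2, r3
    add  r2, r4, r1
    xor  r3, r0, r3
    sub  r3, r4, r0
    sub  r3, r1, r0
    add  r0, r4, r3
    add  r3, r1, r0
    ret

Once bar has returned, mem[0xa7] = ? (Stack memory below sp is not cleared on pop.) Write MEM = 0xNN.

MEM = 0xeb

prologue: push r0 → mem[0xa7]=0xeb, sp=0xa7
body[0] add  r2, r2, #33 → r2=0x4d
body[1] mov  r2, r3 → r2=0x19
body[2] add  r2, r4, r1 → r2=0xc6
body[3] xor  r3, r0, r3 → r3=0xf2
body[4] sub  r3, r4, r0 → r3=0xcb
body[5] sub  r3, r1, r0 → r3=0x25
body[6] add  r0, r4, r3 → r0=0xdb
body[7] add  r3, r1, r0 → r3=0xeb
epilogue: pop r0=0xeb, sp=0xa8
prologue pushed ['r0'] at ['0xa7']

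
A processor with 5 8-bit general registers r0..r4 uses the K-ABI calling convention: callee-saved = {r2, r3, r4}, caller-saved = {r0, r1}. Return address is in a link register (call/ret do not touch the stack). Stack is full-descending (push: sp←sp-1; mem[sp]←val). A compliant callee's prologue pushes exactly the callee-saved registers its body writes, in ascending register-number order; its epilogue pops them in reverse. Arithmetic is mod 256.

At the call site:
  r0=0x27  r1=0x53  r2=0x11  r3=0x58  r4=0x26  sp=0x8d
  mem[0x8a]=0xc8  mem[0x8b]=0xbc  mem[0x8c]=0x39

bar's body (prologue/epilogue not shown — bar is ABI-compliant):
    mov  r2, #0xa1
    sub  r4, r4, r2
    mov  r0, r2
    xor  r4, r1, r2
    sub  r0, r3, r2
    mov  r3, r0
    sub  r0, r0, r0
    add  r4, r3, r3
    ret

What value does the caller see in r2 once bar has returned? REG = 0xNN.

REG = 0x11

prologue: push r2 → mem[0x8c]=0x11, sp=0x8c
prologue: push r3 → mem[0x8b]=0x58, sp=0x8b
prologue: push r4 → mem[0x8a]=0x26, sp=0x8a
body[0] mov  r2, #0xa1 → r2=0xa1
body[1] sub  r4, r4, r2 → r4=0x85
body[2] mov  r0, r2 → r0=0xa1
body[3] xor  r4, r1, r2 → r4=0xf2
body[4] sub  r0, r3, r2 → r0=0xb7
body[5] mov  r3, r0 → r3=0xb7
body[6] sub  r0, r0, r0 → r0=0x00
body[7] add  r4, r3, r3 → r4=0x6e
epilogue: pop r4=0x26, sp=0x8b
epilogue: pop r3=0x58, sp=0x8c
epilogue: pop r2=0x11, sp=0x8d
r2 is callee-saved → restored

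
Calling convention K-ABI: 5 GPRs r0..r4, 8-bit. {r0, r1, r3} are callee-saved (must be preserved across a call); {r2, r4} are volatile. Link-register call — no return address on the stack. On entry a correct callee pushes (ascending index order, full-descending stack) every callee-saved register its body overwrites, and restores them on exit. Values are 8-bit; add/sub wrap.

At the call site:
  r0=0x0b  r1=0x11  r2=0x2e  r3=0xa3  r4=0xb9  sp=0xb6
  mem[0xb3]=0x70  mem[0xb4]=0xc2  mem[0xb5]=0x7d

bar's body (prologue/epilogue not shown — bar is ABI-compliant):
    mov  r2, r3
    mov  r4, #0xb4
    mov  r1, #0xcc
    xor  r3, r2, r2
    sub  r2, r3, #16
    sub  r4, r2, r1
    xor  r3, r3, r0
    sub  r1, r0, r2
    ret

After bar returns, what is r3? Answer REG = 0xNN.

REG = 0xa3

prologue: push r1 → mem[0xb5]=0x11, sp=0xb5
prologue: push r3 → mem[0xb4]=0xa3, sp=0xb4
body[0] mov  r2, r3 → r2=0xa3
body[1] mov  r4, #0xb4 → r4=0xb4
body[2] mov  r1, #0xcc → r1=0xcc
body[3] xor  r3, r2, r2 → r3=0x00
body[4] sub  r2, r3, #16 → r2=0xf0
body[5] sub  r4, r2, r1 → r4=0x24
body[6] xor  r3, r3, r0 → r3=0x0b
body[7] sub  r1, r0, r2 → r1=0x1b
epilogue: pop r3=0xa3, sp=0xb5
epilogue: pop r1=0x11, sp=0xb6
r3 is callee-saved → restored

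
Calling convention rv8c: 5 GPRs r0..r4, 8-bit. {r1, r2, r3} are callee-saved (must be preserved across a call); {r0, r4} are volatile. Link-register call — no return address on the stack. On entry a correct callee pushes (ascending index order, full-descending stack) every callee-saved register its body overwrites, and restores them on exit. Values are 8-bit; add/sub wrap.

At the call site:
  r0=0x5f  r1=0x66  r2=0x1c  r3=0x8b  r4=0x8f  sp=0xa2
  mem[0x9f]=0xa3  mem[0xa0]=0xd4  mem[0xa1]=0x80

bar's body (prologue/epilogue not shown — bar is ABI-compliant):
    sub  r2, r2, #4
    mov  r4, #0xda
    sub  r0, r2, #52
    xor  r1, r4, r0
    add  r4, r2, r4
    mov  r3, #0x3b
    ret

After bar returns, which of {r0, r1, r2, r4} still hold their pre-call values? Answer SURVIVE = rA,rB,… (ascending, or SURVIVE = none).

SURVIVE = r1,r2

prologue: push r1 -> mem[0xa1]=0x66, sp=0xa1
prologue: push r2 -> mem[0xa0]=0x1c, sp=0xa0
prologue: push r3 -> mem[0x9f]=0x8b, sp=0x9f
body[0] sub  r2, r2, #4 -> r2=0x18
body[1] mov  r4, #0xda -> r4=0xda
body[2] sub  r0, r2, #52 -> r0=0xe4
body[3] xor  r1, r4, r0 -> r1=0x3e
body[4] add  r4, r2, r4 -> r4=0xf2
body[5] mov  r3, #0x3b -> r3=0x3b
epilogue: pop r3=0x8b, sp=0xa0
epilogue: pop r2=0x1c, sp=0xa1
epilogue: pop r1=0x66, sp=0xa2
r0: caller-saved, written=True
r1: callee-saved, written=True
r2: callee-saved, written=True
r4: caller-saved, written=True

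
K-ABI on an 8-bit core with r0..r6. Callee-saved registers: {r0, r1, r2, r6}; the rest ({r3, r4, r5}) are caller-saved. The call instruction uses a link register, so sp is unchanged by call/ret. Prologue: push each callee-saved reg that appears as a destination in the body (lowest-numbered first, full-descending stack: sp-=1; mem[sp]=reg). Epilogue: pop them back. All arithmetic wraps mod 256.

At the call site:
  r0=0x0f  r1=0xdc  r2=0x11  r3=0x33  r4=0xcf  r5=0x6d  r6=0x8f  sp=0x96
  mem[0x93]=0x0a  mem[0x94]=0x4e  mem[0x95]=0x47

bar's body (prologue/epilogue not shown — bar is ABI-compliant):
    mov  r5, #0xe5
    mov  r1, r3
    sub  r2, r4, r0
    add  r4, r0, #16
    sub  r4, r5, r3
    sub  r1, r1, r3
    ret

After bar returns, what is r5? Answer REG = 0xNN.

prologue: push r1 -> mem[0x95]=0xdc, sp=0x95
prologue: push r2 -> mem[0x94]=0x11, sp=0x94
body[0] mov  r5, #0xe5 -> r5=0xe5
body[1] mov  r1, r3 -> r1=0x33
body[2] sub  r2, r4, r0 -> r2=0xc0
body[3] add  r4, r0, #16 -> r4=0x1f
body[4] sub  r4, r5, r3 -> r4=0xb2
body[5] sub  r1, r1, r3 -> r1=0x00
epilogue: pop r2=0x11, sp=0x95
epilogue: pop r1=0xdc, sp=0x96
r5 is caller-saved -> body value

REG = 0xe5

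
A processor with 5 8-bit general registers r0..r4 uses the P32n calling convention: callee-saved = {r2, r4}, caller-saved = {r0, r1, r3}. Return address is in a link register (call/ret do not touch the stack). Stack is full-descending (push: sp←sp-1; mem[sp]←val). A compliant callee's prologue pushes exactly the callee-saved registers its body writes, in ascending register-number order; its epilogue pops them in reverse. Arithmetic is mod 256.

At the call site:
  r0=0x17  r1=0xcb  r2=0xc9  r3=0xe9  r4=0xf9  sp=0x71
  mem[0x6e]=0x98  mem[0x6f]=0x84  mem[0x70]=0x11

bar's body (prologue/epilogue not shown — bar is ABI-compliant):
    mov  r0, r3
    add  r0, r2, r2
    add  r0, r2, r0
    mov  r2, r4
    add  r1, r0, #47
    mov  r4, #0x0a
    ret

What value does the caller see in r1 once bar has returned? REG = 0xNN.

prologue: push r2 -> mem[0x70]=0xc9, sp=0x70
prologue: push r4 -> mem[0x6f]=0xf9, sp=0x6f
body[0] mov  r0, r3 -> r0=0xe9
body[1] add  r0, r2, r2 -> r0=0x92
body[2] add  r0, r2, r0 -> r0=0x5b
body[3] mov  r2, r4 -> r2=0xf9
body[4] add  r1, r0, #47 -> r1=0x8a
body[5] mov  r4, #0x0a -> r4=0x0a
epilogue: pop r4=0xf9, sp=0x70
epilogue: pop r2=0xc9, sp=0x71
r1 is caller-saved -> body value

REG = 0x8a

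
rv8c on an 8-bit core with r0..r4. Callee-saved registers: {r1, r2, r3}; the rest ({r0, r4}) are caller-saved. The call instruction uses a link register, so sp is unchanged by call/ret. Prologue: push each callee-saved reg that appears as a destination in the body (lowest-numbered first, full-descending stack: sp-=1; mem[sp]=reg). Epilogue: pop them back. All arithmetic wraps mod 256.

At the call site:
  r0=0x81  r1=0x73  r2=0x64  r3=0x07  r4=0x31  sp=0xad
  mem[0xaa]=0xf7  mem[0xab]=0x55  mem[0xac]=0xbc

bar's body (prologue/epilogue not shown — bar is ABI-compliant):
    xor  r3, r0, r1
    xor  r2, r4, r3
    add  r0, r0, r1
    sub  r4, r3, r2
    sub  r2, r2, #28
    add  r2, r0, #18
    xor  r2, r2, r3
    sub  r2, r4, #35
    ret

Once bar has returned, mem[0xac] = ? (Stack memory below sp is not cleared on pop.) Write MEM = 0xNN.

MEM = 0x64

prologue: push r2 → mem[0xac]=0x64, sp=0xac
prologue: push r3 → mem[0xab]=0x07, sp=0xab
body[0] xor  r3, r0, r1 → r3=0xf2
body[1] xor  r2, r4, r3 → r2=0xc3
body[2] add  r0, r0, r1 → r0=0xf4
body[3] sub  r4, r3, r2 → r4=0x2f
body[4] sub  r2, r2, #28 → r2=0xa7
body[5] add  r2, r0, #18 → r2=0x06
body[6] xor  r2, r2, r3 → r2=0xf4
body[7] sub  r2, r4, #35 → r2=0x0c
epilogue: pop r3=0x07, sp=0xac
epilogue: pop r2=0x64, sp=0xad
prologue pushed ['r2', 'r3'] at ['0xac', '0xab']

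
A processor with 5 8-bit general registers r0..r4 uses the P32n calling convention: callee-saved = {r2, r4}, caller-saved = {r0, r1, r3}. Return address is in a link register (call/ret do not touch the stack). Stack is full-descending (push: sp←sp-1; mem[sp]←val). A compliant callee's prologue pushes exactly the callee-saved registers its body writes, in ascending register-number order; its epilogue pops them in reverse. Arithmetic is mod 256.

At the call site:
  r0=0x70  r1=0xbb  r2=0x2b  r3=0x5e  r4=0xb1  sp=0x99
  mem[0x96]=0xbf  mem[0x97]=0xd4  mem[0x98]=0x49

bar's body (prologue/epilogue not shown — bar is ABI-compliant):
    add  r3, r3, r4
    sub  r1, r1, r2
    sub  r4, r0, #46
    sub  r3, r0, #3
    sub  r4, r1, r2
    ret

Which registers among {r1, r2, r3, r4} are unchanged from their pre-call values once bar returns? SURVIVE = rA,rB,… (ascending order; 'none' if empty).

SURVIVE = r2,r4

prologue: push r4 → mem[0x98]=0xb1, sp=0x98
body[0] add  r3, r3, r4 → r3=0x0f
body[1] sub  r1, r1, r2 → r1=0x90
body[2] sub  r4, r0, #46 → r4=0x42
body[3] sub  r3, r0, #3 → r3=0x6d
body[4] sub  r4, r1, r2 → r4=0x65
epilogue: pop r4=0xb1, sp=0x99
r1: caller-saved, written=True
r2: callee-saved, written=False
r3: caller-saved, written=True
r4: callee-saved, written=True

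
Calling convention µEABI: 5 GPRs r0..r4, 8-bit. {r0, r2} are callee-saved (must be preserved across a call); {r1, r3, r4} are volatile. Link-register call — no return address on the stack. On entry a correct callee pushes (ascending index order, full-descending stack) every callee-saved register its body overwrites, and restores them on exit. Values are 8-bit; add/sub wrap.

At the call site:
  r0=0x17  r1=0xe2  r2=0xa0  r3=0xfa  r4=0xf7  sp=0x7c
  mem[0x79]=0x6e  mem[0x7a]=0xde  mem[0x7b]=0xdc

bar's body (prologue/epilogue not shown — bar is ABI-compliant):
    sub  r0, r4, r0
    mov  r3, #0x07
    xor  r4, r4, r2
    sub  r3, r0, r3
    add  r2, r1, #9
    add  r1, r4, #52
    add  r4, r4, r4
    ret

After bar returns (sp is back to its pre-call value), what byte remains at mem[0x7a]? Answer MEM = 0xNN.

MEM = 0xa0

prologue: push r0 → mem[0x7b]=0x17, sp=0x7b
prologue: push r2 → mem[0x7a]=0xa0, sp=0x7a
body[0] sub  r0, r4, r0 → r0=0xe0
body[1] mov  r3, #0x07 → r3=0x07
body[2] xor  r4, r4, r2 → r4=0x57
body[3] sub  r3, r0, r3 → r3=0xd9
body[4] add  r2, r1, #9 → r2=0xeb
body[5] add  r1, r4, #52 → r1=0x8b
body[6] add  r4, r4, r4 → r4=0xae
epilogue: pop r2=0xa0, sp=0x7b
epilogue: pop r0=0x17, sp=0x7c
prologue pushed ['r0', 'r2'] at ['0x7b', '0x7a']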